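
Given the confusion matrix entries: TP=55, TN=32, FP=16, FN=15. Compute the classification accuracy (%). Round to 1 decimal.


Accuracy = (TP + TN) / (TP + TN + FP + FN) * 100
= (55 + 32) / (55 + 32 + 16 + 15)
= 87 / 118
= 0.7373
= 73.7%

73.7


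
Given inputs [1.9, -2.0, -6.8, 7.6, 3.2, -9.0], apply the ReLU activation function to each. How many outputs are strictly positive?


ReLU(x) = max(0, x) for each element:
ReLU(1.9) = 1.9
ReLU(-2.0) = 0
ReLU(-6.8) = 0
ReLU(7.6) = 7.6
ReLU(3.2) = 3.2
ReLU(-9.0) = 0
Active neurons (>0): 3

3


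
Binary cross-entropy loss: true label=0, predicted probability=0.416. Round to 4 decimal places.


For y=0: Loss = -log(1-p)
= -log(1 - 0.416)
= -log(0.584)
= -(-0.5379)
= 0.5379

0.5379


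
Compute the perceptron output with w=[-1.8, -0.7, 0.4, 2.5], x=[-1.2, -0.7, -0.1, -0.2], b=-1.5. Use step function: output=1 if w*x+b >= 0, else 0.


z = w . x + b
= -1.8*-1.2 + -0.7*-0.7 + 0.4*-0.1 + 2.5*-0.2 + -1.5
= 2.16 + 0.49 + -0.04 + -0.5 + -1.5
= 2.11 + -1.5
= 0.61
Since z = 0.61 >= 0, output = 1

1


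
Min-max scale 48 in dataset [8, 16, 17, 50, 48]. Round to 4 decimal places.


Min = 8, Max = 50
Range = 50 - 8 = 42
Scaled = (x - min) / (max - min)
= (48 - 8) / 42
= 40 / 42
= 0.9524

0.9524


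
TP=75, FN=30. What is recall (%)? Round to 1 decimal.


Recall = TP / (TP + FN) * 100
= 75 / (75 + 30)
= 75 / 105
= 0.7143
= 71.4%

71.4


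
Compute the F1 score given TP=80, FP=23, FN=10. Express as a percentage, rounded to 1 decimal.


Precision = TP / (TP + FP) = 80 / 103 = 0.7767
Recall = TP / (TP + FN) = 80 / 90 = 0.8889
F1 = 2 * P * R / (P + R)
= 2 * 0.7767 * 0.8889 / (0.7767 + 0.8889)
= 1.3808 / 1.6656
= 0.829
As percentage: 82.9%

82.9


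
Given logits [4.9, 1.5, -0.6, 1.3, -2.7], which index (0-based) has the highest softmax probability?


Softmax is a monotonic transformation, so it preserves the argmax.
We need to find the index of the maximum logit.
Index 0: 4.9
Index 1: 1.5
Index 2: -0.6
Index 3: 1.3
Index 4: -2.7
Maximum logit = 4.9 at index 0

0


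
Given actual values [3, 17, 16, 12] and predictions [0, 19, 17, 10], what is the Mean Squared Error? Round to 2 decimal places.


Differences: [3, -2, -1, 2]
Squared errors: [9, 4, 1, 4]
Sum of squared errors = 18
MSE = 18 / 4 = 4.50

4.50


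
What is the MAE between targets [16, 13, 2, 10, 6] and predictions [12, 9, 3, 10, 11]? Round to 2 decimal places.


Absolute errors: [4, 4, 1, 0, 5]
Sum of absolute errors = 14
MAE = 14 / 5 = 2.80

2.80


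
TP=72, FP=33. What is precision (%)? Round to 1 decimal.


Precision = TP / (TP + FP) * 100
= 72 / (72 + 33)
= 72 / 105
= 0.6857
= 68.6%

68.6


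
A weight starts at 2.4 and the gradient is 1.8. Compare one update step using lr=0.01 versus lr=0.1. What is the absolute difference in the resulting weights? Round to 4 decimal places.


With lr=0.01: w_new = 2.4 - 0.01 * 1.8 = 2.382
With lr=0.1: w_new = 2.4 - 0.1 * 1.8 = 2.22
Absolute difference = |2.382 - 2.22|
= 0.1620

0.1620


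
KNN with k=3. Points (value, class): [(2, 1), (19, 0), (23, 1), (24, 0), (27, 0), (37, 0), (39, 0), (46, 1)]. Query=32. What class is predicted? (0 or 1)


Distances from query 32:
Point 27 (class 0): distance = 5
Point 37 (class 0): distance = 5
Point 39 (class 0): distance = 7
K=3 nearest neighbors: classes = [0, 0, 0]
Votes for class 1: 0 / 3
Majority vote => class 0

0


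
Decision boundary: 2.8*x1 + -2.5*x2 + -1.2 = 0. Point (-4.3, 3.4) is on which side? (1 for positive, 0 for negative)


Compute 2.8 * -4.3 + -2.5 * 3.4 + -1.2
= -12.04 + -8.5 + -1.2
= -21.74
Since -21.74 < 0, the point is on the negative side.

0


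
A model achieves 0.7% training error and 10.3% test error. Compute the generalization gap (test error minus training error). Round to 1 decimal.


Generalization gap = test_error - train_error
= 10.3 - 0.7
= 9.6%
A moderate gap.

9.6


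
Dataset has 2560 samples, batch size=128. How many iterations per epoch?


Iterations per epoch = dataset_size / batch_size
= 2560 / 128
= 20

20


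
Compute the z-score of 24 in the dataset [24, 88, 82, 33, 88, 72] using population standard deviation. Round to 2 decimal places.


Mean = (24 + 88 + 82 + 33 + 88 + 72) / 6 = 64.5
Variance = sum((x_i - mean)^2) / n = 683.25
Std = sqrt(683.25) = 26.1391
Z = (x - mean) / std
= (24 - 64.5) / 26.1391
= -40.5 / 26.1391
= -1.55

-1.55


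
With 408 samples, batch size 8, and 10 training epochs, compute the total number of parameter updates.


Iterations per epoch = 408 / 8 = 51
Total updates = iterations_per_epoch * epochs
= 51 * 10
= 510

510


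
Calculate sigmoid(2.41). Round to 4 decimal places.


sigmoid(z) = 1 / (1 + exp(-z))
exp(-(2.41)) = exp(-2.41) = 0.0898
1 + 0.0898 = 1.0898
1 / 1.0898 = 0.9176

0.9176


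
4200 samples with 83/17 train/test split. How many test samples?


Train samples = 4200 * 83% = 3486
Test samples = 4200 - 3486
= 714

714


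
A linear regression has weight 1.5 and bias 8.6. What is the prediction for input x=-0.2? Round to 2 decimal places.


y = 1.5 * -0.2 + (8.6)
= -0.3 + (8.6)
= 8.30

8.30


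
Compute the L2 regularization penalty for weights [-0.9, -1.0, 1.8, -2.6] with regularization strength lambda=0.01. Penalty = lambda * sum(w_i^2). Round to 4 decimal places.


Squaring each weight:
(-0.9)^2 = 0.81
(-1.0)^2 = 1.0
1.8^2 = 3.24
(-2.6)^2 = 6.76
Sum of squares = 11.81
Penalty = 0.01 * 11.81 = 0.1181

0.1181


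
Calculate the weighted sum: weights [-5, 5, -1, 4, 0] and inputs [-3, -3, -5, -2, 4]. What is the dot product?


Element-wise products:
-5 * -3 = 15
5 * -3 = -15
-1 * -5 = 5
4 * -2 = -8
0 * 4 = 0
Sum = 15 + -15 + 5 + -8 + 0
= -3

-3


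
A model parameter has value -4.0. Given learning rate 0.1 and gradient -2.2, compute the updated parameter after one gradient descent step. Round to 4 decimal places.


w_new = w_old - lr * gradient
= -4.0 - 0.1 * -2.2
= -4.0 - (-0.22)
= -3.7800

-3.7800


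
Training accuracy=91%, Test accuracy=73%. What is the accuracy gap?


Gap = train_accuracy - test_accuracy
= 91 - 73
= 18%
This gap suggests the model is overfitting.

18


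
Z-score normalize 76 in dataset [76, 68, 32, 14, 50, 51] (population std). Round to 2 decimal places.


Mean = (76 + 68 + 32 + 14 + 50 + 51) / 6 = 48.5
Variance = sum((x_i - mean)^2) / n = 434.5833
Std = sqrt(434.5833) = 20.8467
Z = (x - mean) / std
= (76 - 48.5) / 20.8467
= 27.5 / 20.8467
= 1.32

1.32


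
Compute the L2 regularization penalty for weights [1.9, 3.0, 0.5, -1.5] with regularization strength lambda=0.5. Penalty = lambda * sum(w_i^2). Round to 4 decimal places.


Squaring each weight:
1.9^2 = 3.61
3.0^2 = 9.0
0.5^2 = 0.25
(-1.5)^2 = 2.25
Sum of squares = 15.11
Penalty = 0.5 * 15.11 = 7.5550

7.5550


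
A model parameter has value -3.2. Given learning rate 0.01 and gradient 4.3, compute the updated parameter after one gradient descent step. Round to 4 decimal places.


w_new = w_old - lr * gradient
= -3.2 - 0.01 * 4.3
= -3.2 - (0.043)
= -3.2430

-3.2430


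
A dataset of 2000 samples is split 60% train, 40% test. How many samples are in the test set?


Train samples = 2000 * 60% = 1200
Test samples = 2000 - 1200
= 800

800


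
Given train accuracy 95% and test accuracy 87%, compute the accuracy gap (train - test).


Gap = train_accuracy - test_accuracy
= 95 - 87
= 8%
This moderate gap may indicate mild overfitting.

8


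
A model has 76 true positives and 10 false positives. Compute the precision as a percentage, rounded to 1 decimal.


Precision = TP / (TP + FP) * 100
= 76 / (76 + 10)
= 76 / 86
= 0.8837
= 88.4%

88.4


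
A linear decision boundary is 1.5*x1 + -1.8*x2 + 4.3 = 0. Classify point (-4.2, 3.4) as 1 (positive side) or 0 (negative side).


Compute 1.5 * -4.2 + -1.8 * 3.4 + 4.3
= -6.3 + -6.12 + 4.3
= -8.12
Since -8.12 < 0, the point is on the negative side.

0


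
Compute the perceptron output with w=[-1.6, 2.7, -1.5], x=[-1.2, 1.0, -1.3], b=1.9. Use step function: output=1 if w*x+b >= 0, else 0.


z = w . x + b
= -1.6*-1.2 + 2.7*1.0 + -1.5*-1.3 + 1.9
= 1.92 + 2.7 + 1.95 + 1.9
= 6.57 + 1.9
= 8.47
Since z = 8.47 >= 0, output = 1

1


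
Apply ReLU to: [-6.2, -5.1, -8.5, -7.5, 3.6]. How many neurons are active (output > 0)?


ReLU(x) = max(0, x) for each element:
ReLU(-6.2) = 0
ReLU(-5.1) = 0
ReLU(-8.5) = 0
ReLU(-7.5) = 0
ReLU(3.6) = 3.6
Active neurons (>0): 1

1


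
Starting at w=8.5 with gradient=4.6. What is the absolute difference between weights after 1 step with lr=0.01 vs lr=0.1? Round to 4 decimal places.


With lr=0.01: w_new = 8.5 - 0.01 * 4.6 = 8.454
With lr=0.1: w_new = 8.5 - 0.1 * 4.6 = 8.04
Absolute difference = |8.454 - 8.04|
= 0.4140

0.4140


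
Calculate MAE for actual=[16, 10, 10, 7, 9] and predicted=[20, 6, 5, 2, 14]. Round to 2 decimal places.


Absolute errors: [4, 4, 5, 5, 5]
Sum of absolute errors = 23
MAE = 23 / 5 = 4.60

4.60


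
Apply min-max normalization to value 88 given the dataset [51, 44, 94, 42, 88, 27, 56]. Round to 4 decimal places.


Min = 27, Max = 94
Range = 94 - 27 = 67
Scaled = (x - min) / (max - min)
= (88 - 27) / 67
= 61 / 67
= 0.9104

0.9104


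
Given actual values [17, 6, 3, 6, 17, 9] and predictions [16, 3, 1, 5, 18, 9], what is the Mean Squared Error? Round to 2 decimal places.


Differences: [1, 3, 2, 1, -1, 0]
Squared errors: [1, 9, 4, 1, 1, 0]
Sum of squared errors = 16
MSE = 16 / 6 = 2.67

2.67


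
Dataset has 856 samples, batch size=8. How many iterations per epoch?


Iterations per epoch = dataset_size / batch_size
= 856 / 8
= 107

107


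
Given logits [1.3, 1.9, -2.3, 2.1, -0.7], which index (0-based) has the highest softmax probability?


Softmax is a monotonic transformation, so it preserves the argmax.
We need to find the index of the maximum logit.
Index 0: 1.3
Index 1: 1.9
Index 2: -2.3
Index 3: 2.1
Index 4: -0.7
Maximum logit = 2.1 at index 3

3


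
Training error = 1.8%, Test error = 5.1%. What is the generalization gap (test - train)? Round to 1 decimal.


Generalization gap = test_error - train_error
= 5.1 - 1.8
= 3.3%
A moderate gap.

3.3


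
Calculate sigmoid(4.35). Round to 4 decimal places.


sigmoid(z) = 1 / (1 + exp(-z))
exp(-(4.35)) = exp(-4.35) = 0.0129
1 + 0.0129 = 1.0129
1 / 1.0129 = 0.9873

0.9873


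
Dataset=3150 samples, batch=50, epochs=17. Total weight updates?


Iterations per epoch = 3150 / 50 = 63
Total updates = iterations_per_epoch * epochs
= 63 * 17
= 1071

1071


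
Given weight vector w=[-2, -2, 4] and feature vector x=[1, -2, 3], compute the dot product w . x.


Element-wise products:
-2 * 1 = -2
-2 * -2 = 4
4 * 3 = 12
Sum = -2 + 4 + 12
= 14

14


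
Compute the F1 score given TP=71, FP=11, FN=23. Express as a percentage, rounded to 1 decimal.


Precision = TP / (TP + FP) = 71 / 82 = 0.8659
Recall = TP / (TP + FN) = 71 / 94 = 0.7553
F1 = 2 * P * R / (P + R)
= 2 * 0.8659 * 0.7553 / (0.8659 + 0.7553)
= 1.308 / 1.6212
= 0.8068
As percentage: 80.7%

80.7


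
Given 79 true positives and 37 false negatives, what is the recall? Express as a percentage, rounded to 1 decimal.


Recall = TP / (TP + FN) * 100
= 79 / (79 + 37)
= 79 / 116
= 0.681
= 68.1%

68.1


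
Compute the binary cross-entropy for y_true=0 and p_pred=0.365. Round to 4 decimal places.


For y=0: Loss = -log(1-p)
= -log(1 - 0.365)
= -log(0.635)
= -(-0.4541)
= 0.4541

0.4541


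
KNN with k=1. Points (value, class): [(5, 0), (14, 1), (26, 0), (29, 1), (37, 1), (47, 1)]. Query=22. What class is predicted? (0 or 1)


Distances from query 22:
Point 26 (class 0): distance = 4
K=1 nearest neighbors: classes = [0]
Votes for class 1: 0 / 1
Majority vote => class 0

0


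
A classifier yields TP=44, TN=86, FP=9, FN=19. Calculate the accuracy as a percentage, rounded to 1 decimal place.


Accuracy = (TP + TN) / (TP + TN + FP + FN) * 100
= (44 + 86) / (44 + 86 + 9 + 19)
= 130 / 158
= 0.8228
= 82.3%

82.3


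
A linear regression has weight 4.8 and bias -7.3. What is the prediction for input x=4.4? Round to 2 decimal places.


y = 4.8 * 4.4 + (-7.3)
= 21.12 + (-7.3)
= 13.82

13.82


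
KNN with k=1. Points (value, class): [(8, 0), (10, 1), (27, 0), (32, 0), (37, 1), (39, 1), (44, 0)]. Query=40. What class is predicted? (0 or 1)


Distances from query 40:
Point 39 (class 1): distance = 1
K=1 nearest neighbors: classes = [1]
Votes for class 1: 1 / 1
Majority vote => class 1

1


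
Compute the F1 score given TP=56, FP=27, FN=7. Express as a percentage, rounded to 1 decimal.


Precision = TP / (TP + FP) = 56 / 83 = 0.6747
Recall = TP / (TP + FN) = 56 / 63 = 0.8889
F1 = 2 * P * R / (P + R)
= 2 * 0.6747 * 0.8889 / (0.6747 + 0.8889)
= 1.1995 / 1.5636
= 0.7671
As percentage: 76.7%

76.7


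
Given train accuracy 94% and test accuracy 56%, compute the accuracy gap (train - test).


Gap = train_accuracy - test_accuracy
= 94 - 56
= 38%
This large gap strongly indicates overfitting.

38


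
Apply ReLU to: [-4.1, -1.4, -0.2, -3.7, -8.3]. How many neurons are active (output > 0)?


ReLU(x) = max(0, x) for each element:
ReLU(-4.1) = 0
ReLU(-1.4) = 0
ReLU(-0.2) = 0
ReLU(-3.7) = 0
ReLU(-8.3) = 0
Active neurons (>0): 0

0


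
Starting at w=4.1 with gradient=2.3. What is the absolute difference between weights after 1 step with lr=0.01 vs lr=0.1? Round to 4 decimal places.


With lr=0.01: w_new = 4.1 - 0.01 * 2.3 = 4.077
With lr=0.1: w_new = 4.1 - 0.1 * 2.3 = 3.87
Absolute difference = |4.077 - 3.87|
= 0.2070

0.2070


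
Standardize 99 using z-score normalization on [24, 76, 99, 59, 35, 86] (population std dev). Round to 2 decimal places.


Mean = (24 + 76 + 99 + 59 + 35 + 86) / 6 = 63.1667
Variance = sum((x_i - mean)^2) / n = 719.1389
Std = sqrt(719.1389) = 26.8168
Z = (x - mean) / std
= (99 - 63.1667) / 26.8168
= 35.8333 / 26.8168
= 1.34

1.34


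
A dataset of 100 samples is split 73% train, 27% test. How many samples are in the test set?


Train samples = 100 * 73% = 73
Test samples = 100 - 73
= 27

27


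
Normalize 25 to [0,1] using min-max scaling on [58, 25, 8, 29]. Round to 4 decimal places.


Min = 8, Max = 58
Range = 58 - 8 = 50
Scaled = (x - min) / (max - min)
= (25 - 8) / 50
= 17 / 50
= 0.3400

0.3400


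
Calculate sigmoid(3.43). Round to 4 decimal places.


sigmoid(z) = 1 / (1 + exp(-z))
exp(-(3.43)) = exp(-3.43) = 0.0324
1 + 0.0324 = 1.0324
1 / 1.0324 = 0.9686

0.9686


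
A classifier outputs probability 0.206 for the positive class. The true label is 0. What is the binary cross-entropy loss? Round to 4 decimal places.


For y=0: Loss = -log(1-p)
= -log(1 - 0.206)
= -log(0.794)
= -(-0.2307)
= 0.2307

0.2307


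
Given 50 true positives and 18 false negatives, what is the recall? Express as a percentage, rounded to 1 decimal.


Recall = TP / (TP + FN) * 100
= 50 / (50 + 18)
= 50 / 68
= 0.7353
= 73.5%

73.5


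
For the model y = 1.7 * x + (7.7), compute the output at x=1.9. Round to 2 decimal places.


y = 1.7 * 1.9 + (7.7)
= 3.23 + (7.7)
= 10.93

10.93


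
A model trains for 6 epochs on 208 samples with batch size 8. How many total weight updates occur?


Iterations per epoch = 208 / 8 = 26
Total updates = iterations_per_epoch * epochs
= 26 * 6
= 156

156


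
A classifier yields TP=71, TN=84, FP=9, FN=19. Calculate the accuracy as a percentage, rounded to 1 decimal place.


Accuracy = (TP + TN) / (TP + TN + FP + FN) * 100
= (71 + 84) / (71 + 84 + 9 + 19)
= 155 / 183
= 0.847
= 84.7%

84.7


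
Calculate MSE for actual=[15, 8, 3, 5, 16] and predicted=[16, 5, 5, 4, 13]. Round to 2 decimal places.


Differences: [-1, 3, -2, 1, 3]
Squared errors: [1, 9, 4, 1, 9]
Sum of squared errors = 24
MSE = 24 / 5 = 4.80

4.80


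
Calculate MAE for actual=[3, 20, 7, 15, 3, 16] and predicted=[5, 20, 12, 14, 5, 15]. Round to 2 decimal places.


Absolute errors: [2, 0, 5, 1, 2, 1]
Sum of absolute errors = 11
MAE = 11 / 6 = 1.83

1.83


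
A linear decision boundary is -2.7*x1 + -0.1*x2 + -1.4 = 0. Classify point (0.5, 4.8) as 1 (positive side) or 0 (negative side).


Compute -2.7 * 0.5 + -0.1 * 4.8 + -1.4
= -1.35 + -0.48 + -1.4
= -3.23
Since -3.23 < 0, the point is on the negative side.

0


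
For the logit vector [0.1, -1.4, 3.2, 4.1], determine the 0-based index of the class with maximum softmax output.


Softmax is a monotonic transformation, so it preserves the argmax.
We need to find the index of the maximum logit.
Index 0: 0.1
Index 1: -1.4
Index 2: 3.2
Index 3: 4.1
Maximum logit = 4.1 at index 3

3


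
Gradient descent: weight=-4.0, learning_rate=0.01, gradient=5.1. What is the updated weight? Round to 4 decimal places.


w_new = w_old - lr * gradient
= -4.0 - 0.01 * 5.1
= -4.0 - (0.051)
= -4.0510

-4.0510


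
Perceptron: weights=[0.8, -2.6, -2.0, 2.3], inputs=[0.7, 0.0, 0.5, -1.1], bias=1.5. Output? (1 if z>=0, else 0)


z = w . x + b
= 0.8*0.7 + -2.6*0.0 + -2.0*0.5 + 2.3*-1.1 + 1.5
= 0.56 + -0.0 + -1.0 + -2.53 + 1.5
= -2.97 + 1.5
= -1.47
Since z = -1.47 < 0, output = 0

0


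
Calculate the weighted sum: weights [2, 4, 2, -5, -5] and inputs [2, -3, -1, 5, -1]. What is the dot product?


Element-wise products:
2 * 2 = 4
4 * -3 = -12
2 * -1 = -2
-5 * 5 = -25
-5 * -1 = 5
Sum = 4 + -12 + -2 + -25 + 5
= -30

-30


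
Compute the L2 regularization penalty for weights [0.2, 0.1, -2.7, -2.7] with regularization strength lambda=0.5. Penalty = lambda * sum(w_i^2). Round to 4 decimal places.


Squaring each weight:
0.2^2 = 0.04
0.1^2 = 0.01
(-2.7)^2 = 7.29
(-2.7)^2 = 7.29
Sum of squares = 14.63
Penalty = 0.5 * 14.63 = 7.3150

7.3150


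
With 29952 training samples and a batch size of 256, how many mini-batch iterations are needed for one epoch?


Iterations per epoch = dataset_size / batch_size
= 29952 / 256
= 117

117


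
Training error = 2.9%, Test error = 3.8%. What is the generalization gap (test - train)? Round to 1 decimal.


Generalization gap = test_error - train_error
= 3.8 - 2.9
= 0.9%
A small gap suggests good generalization.

0.9


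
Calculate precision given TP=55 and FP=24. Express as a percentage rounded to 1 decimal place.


Precision = TP / (TP + FP) * 100
= 55 / (55 + 24)
= 55 / 79
= 0.6962
= 69.6%

69.6


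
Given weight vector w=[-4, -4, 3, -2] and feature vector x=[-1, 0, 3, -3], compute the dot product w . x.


Element-wise products:
-4 * -1 = 4
-4 * 0 = 0
3 * 3 = 9
-2 * -3 = 6
Sum = 4 + 0 + 9 + 6
= 19

19


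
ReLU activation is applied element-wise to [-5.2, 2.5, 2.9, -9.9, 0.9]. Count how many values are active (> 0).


ReLU(x) = max(0, x) for each element:
ReLU(-5.2) = 0
ReLU(2.5) = 2.5
ReLU(2.9) = 2.9
ReLU(-9.9) = 0
ReLU(0.9) = 0.9
Active neurons (>0): 3

3


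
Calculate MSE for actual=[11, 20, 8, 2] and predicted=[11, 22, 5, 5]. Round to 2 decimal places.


Differences: [0, -2, 3, -3]
Squared errors: [0, 4, 9, 9]
Sum of squared errors = 22
MSE = 22 / 4 = 5.50

5.50


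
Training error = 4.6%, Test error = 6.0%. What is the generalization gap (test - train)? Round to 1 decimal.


Generalization gap = test_error - train_error
= 6.0 - 4.6
= 1.4%
A small gap suggests good generalization.

1.4


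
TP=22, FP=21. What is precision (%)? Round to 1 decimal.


Precision = TP / (TP + FP) * 100
= 22 / (22 + 21)
= 22 / 43
= 0.5116
= 51.2%

51.2


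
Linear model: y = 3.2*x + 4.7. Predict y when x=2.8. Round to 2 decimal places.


y = 3.2 * 2.8 + (4.7)
= 8.96 + (4.7)
= 13.66

13.66


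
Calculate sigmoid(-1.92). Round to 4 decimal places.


sigmoid(z) = 1 / (1 + exp(-z))
exp(-(-1.92)) = exp(1.92) = 6.821
1 + 6.821 = 7.821
1 / 7.821 = 0.1279

0.1279


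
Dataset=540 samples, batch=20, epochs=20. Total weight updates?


Iterations per epoch = 540 / 20 = 27
Total updates = iterations_per_epoch * epochs
= 27 * 20
= 540

540


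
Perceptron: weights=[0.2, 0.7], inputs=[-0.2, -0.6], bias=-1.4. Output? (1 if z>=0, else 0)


z = w . x + b
= 0.2*-0.2 + 0.7*-0.6 + -1.4
= -0.04 + -0.42 + -1.4
= -0.46 + -1.4
= -1.86
Since z = -1.86 < 0, output = 0

0


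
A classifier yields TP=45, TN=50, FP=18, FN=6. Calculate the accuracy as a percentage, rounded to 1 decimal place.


Accuracy = (TP + TN) / (TP + TN + FP + FN) * 100
= (45 + 50) / (45 + 50 + 18 + 6)
= 95 / 119
= 0.7983
= 79.8%

79.8


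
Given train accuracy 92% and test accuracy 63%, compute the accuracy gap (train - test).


Gap = train_accuracy - test_accuracy
= 92 - 63
= 29%
This large gap strongly indicates overfitting.

29


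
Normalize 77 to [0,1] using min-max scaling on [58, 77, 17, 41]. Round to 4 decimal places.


Min = 17, Max = 77
Range = 77 - 17 = 60
Scaled = (x - min) / (max - min)
= (77 - 17) / 60
= 60 / 60
= 1.0000

1.0000


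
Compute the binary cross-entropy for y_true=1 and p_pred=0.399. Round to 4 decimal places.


For y=1: Loss = -log(p)
= -log(0.399)
= -(-0.9188)
= 0.9188

0.9188


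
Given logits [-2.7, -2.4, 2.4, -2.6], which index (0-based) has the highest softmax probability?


Softmax is a monotonic transformation, so it preserves the argmax.
We need to find the index of the maximum logit.
Index 0: -2.7
Index 1: -2.4
Index 2: 2.4
Index 3: -2.6
Maximum logit = 2.4 at index 2

2


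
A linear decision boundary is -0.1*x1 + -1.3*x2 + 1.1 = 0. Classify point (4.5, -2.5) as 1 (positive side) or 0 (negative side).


Compute -0.1 * 4.5 + -1.3 * -2.5 + 1.1
= -0.45 + 3.25 + 1.1
= 3.9
Since 3.9 >= 0, the point is on the positive side.

1


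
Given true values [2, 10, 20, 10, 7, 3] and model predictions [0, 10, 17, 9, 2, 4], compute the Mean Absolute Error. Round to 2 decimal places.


Absolute errors: [2, 0, 3, 1, 5, 1]
Sum of absolute errors = 12
MAE = 12 / 6 = 2.00

2.00


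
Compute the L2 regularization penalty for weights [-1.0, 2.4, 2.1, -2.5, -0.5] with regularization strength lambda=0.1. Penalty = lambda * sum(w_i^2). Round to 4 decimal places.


Squaring each weight:
(-1.0)^2 = 1.0
2.4^2 = 5.76
2.1^2 = 4.41
(-2.5)^2 = 6.25
(-0.5)^2 = 0.25
Sum of squares = 17.67
Penalty = 0.1 * 17.67 = 1.7670

1.7670


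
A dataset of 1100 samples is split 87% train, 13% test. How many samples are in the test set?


Train samples = 1100 * 87% = 957
Test samples = 1100 - 957
= 143

143


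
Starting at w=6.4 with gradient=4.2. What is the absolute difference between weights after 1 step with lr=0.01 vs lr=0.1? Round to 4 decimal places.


With lr=0.01: w_new = 6.4 - 0.01 * 4.2 = 6.358
With lr=0.1: w_new = 6.4 - 0.1 * 4.2 = 5.98
Absolute difference = |6.358 - 5.98|
= 0.3780

0.3780


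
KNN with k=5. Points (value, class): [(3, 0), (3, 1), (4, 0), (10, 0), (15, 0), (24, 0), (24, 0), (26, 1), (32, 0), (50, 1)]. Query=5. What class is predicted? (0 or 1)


Distances from query 5:
Point 4 (class 0): distance = 1
Point 3 (class 0): distance = 2
Point 3 (class 1): distance = 2
Point 10 (class 0): distance = 5
Point 15 (class 0): distance = 10
K=5 nearest neighbors: classes = [0, 0, 1, 0, 0]
Votes for class 1: 1 / 5
Majority vote => class 0

0


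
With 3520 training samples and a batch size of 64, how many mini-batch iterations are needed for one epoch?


Iterations per epoch = dataset_size / batch_size
= 3520 / 64
= 55

55


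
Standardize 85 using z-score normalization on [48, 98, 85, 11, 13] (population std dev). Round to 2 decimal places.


Mean = (48 + 98 + 85 + 11 + 13) / 5 = 51.0
Variance = sum((x_i - mean)^2) / n = 1283.6
Std = sqrt(1283.6) = 35.8274
Z = (x - mean) / std
= (85 - 51.0) / 35.8274
= 34.0 / 35.8274
= 0.95

0.95


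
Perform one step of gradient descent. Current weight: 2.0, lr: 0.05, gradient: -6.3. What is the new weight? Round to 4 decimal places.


w_new = w_old - lr * gradient
= 2.0 - 0.05 * -6.3
= 2.0 - (-0.315)
= 2.3150

2.3150


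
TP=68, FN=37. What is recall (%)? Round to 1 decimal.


Recall = TP / (TP + FN) * 100
= 68 / (68 + 37)
= 68 / 105
= 0.6476
= 64.8%

64.8


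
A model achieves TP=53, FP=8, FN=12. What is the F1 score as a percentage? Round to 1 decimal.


Precision = TP / (TP + FP) = 53 / 61 = 0.8689
Recall = TP / (TP + FN) = 53 / 65 = 0.8154
F1 = 2 * P * R / (P + R)
= 2 * 0.8689 * 0.8154 / (0.8689 + 0.8154)
= 1.4169 / 1.6842
= 0.8413
As percentage: 84.1%

84.1


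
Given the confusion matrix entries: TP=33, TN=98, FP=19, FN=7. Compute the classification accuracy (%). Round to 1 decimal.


Accuracy = (TP + TN) / (TP + TN + FP + FN) * 100
= (33 + 98) / (33 + 98 + 19 + 7)
= 131 / 157
= 0.8344
= 83.4%

83.4


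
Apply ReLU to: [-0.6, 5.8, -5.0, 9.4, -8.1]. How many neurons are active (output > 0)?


ReLU(x) = max(0, x) for each element:
ReLU(-0.6) = 0
ReLU(5.8) = 5.8
ReLU(-5.0) = 0
ReLU(9.4) = 9.4
ReLU(-8.1) = 0
Active neurons (>0): 2

2


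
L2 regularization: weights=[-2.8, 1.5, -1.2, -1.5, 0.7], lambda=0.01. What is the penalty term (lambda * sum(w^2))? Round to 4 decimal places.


Squaring each weight:
(-2.8)^2 = 7.84
1.5^2 = 2.25
(-1.2)^2 = 1.44
(-1.5)^2 = 2.25
0.7^2 = 0.49
Sum of squares = 14.27
Penalty = 0.01 * 14.27 = 0.1427

0.1427


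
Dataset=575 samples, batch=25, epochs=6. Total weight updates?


Iterations per epoch = 575 / 25 = 23
Total updates = iterations_per_epoch * epochs
= 23 * 6
= 138

138


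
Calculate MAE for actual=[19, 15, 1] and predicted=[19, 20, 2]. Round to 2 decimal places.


Absolute errors: [0, 5, 1]
Sum of absolute errors = 6
MAE = 6 / 3 = 2.00

2.00


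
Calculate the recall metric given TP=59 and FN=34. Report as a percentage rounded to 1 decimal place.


Recall = TP / (TP + FN) * 100
= 59 / (59 + 34)
= 59 / 93
= 0.6344
= 63.4%

63.4


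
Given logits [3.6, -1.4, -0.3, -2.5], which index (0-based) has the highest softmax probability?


Softmax is a monotonic transformation, so it preserves the argmax.
We need to find the index of the maximum logit.
Index 0: 3.6
Index 1: -1.4
Index 2: -0.3
Index 3: -2.5
Maximum logit = 3.6 at index 0

0


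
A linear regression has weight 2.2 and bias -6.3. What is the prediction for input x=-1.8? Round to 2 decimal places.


y = 2.2 * -1.8 + (-6.3)
= -3.96 + (-6.3)
= -10.26

-10.26


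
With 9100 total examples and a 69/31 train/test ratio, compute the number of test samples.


Train samples = 9100 * 69% = 6279
Test samples = 9100 - 6279
= 2821

2821


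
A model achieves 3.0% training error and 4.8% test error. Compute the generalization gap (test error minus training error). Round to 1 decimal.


Generalization gap = test_error - train_error
= 4.8 - 3.0
= 1.8%
A small gap suggests good generalization.

1.8


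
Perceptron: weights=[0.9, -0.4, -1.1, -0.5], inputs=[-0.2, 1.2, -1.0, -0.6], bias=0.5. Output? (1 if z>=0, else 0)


z = w . x + b
= 0.9*-0.2 + -0.4*1.2 + -1.1*-1.0 + -0.5*-0.6 + 0.5
= -0.18 + -0.48 + 1.1 + 0.3 + 0.5
= 0.74 + 0.5
= 1.24
Since z = 1.24 >= 0, output = 1

1


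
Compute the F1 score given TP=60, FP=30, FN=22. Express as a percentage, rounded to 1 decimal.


Precision = TP / (TP + FP) = 60 / 90 = 0.6667
Recall = TP / (TP + FN) = 60 / 82 = 0.7317
F1 = 2 * P * R / (P + R)
= 2 * 0.6667 * 0.7317 / (0.6667 + 0.7317)
= 0.9756 / 1.3984
= 0.6977
As percentage: 69.8%

69.8


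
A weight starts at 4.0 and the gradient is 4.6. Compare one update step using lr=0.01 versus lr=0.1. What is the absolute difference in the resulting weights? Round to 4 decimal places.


With lr=0.01: w_new = 4.0 - 0.01 * 4.6 = 3.954
With lr=0.1: w_new = 4.0 - 0.1 * 4.6 = 3.54
Absolute difference = |3.954 - 3.54|
= 0.4140

0.4140


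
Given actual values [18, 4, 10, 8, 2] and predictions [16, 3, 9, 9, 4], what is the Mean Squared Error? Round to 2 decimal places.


Differences: [2, 1, 1, -1, -2]
Squared errors: [4, 1, 1, 1, 4]
Sum of squared errors = 11
MSE = 11 / 5 = 2.20

2.20


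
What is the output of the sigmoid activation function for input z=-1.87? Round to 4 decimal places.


sigmoid(z) = 1 / (1 + exp(-z))
exp(-(-1.87)) = exp(1.87) = 6.4883
1 + 6.4883 = 7.4883
1 / 7.4883 = 0.1335

0.1335


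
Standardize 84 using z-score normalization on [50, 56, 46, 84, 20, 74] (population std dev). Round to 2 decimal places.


Mean = (50 + 56 + 46 + 84 + 20 + 74) / 6 = 55.0
Variance = sum((x_i - mean)^2) / n = 422.3333
Std = sqrt(422.3333) = 20.5508
Z = (x - mean) / std
= (84 - 55.0) / 20.5508
= 29.0 / 20.5508
= 1.41

1.41


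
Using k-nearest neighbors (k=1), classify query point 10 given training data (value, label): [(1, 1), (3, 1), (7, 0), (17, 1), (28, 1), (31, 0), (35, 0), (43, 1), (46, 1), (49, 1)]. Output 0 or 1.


Distances from query 10:
Point 7 (class 0): distance = 3
K=1 nearest neighbors: classes = [0]
Votes for class 1: 0 / 1
Majority vote => class 0

0


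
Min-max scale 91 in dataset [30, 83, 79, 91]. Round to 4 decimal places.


Min = 30, Max = 91
Range = 91 - 30 = 61
Scaled = (x - min) / (max - min)
= (91 - 30) / 61
= 61 / 61
= 1.0000

1.0000


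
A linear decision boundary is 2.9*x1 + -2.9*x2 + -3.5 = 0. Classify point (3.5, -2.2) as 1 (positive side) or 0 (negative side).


Compute 2.9 * 3.5 + -2.9 * -2.2 + -3.5
= 10.15 + 6.38 + -3.5
= 13.03
Since 13.03 >= 0, the point is on the positive side.

1


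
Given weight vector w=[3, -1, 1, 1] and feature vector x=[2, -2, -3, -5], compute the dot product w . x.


Element-wise products:
3 * 2 = 6
-1 * -2 = 2
1 * -3 = -3
1 * -5 = -5
Sum = 6 + 2 + -3 + -5
= 0

0


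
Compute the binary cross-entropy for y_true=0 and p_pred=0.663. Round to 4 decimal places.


For y=0: Loss = -log(1-p)
= -log(1 - 0.663)
= -log(0.337)
= -(-1.0877)
= 1.0877

1.0877


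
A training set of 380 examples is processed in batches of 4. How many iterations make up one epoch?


Iterations per epoch = dataset_size / batch_size
= 380 / 4
= 95

95


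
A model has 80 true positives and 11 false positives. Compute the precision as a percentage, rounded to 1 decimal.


Precision = TP / (TP + FP) * 100
= 80 / (80 + 11)
= 80 / 91
= 0.8791
= 87.9%

87.9


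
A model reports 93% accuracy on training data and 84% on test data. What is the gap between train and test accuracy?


Gap = train_accuracy - test_accuracy
= 93 - 84
= 9%
This moderate gap may indicate mild overfitting.

9


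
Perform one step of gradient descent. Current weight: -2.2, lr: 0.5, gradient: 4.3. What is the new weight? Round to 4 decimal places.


w_new = w_old - lr * gradient
= -2.2 - 0.5 * 4.3
= -2.2 - (2.15)
= -4.3500

-4.3500


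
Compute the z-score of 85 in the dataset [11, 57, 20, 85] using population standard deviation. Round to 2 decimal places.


Mean = (11 + 57 + 20 + 85) / 4 = 43.25
Variance = sum((x_i - mean)^2) / n = 878.1875
Std = sqrt(878.1875) = 29.6342
Z = (x - mean) / std
= (85 - 43.25) / 29.6342
= 41.75 / 29.6342
= 1.41

1.41


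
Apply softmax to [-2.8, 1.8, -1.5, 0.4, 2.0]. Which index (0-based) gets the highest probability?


Softmax is a monotonic transformation, so it preserves the argmax.
We need to find the index of the maximum logit.
Index 0: -2.8
Index 1: 1.8
Index 2: -1.5
Index 3: 0.4
Index 4: 2.0
Maximum logit = 2.0 at index 4

4


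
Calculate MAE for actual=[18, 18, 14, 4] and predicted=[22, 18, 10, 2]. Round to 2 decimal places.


Absolute errors: [4, 0, 4, 2]
Sum of absolute errors = 10
MAE = 10 / 4 = 2.50

2.50


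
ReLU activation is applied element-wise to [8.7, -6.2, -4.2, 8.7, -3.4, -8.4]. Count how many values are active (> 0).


ReLU(x) = max(0, x) for each element:
ReLU(8.7) = 8.7
ReLU(-6.2) = 0
ReLU(-4.2) = 0
ReLU(8.7) = 8.7
ReLU(-3.4) = 0
ReLU(-8.4) = 0
Active neurons (>0): 2

2


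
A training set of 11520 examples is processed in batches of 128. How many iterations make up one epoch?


Iterations per epoch = dataset_size / batch_size
= 11520 / 128
= 90

90


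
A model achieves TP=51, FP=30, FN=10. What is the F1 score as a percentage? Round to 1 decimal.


Precision = TP / (TP + FP) = 51 / 81 = 0.6296
Recall = TP / (TP + FN) = 51 / 61 = 0.8361
F1 = 2 * P * R / (P + R)
= 2 * 0.6296 * 0.8361 / (0.6296 + 0.8361)
= 1.0528 / 1.4657
= 0.7183
As percentage: 71.8%

71.8


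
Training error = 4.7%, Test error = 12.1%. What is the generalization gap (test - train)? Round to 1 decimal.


Generalization gap = test_error - train_error
= 12.1 - 4.7
= 7.4%
A moderate gap.

7.4


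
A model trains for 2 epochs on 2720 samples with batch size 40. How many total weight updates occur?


Iterations per epoch = 2720 / 40 = 68
Total updates = iterations_per_epoch * epochs
= 68 * 2
= 136

136


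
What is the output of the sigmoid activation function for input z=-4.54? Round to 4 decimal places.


sigmoid(z) = 1 / (1 + exp(-z))
exp(-(-4.54)) = exp(4.54) = 93.6908
1 + 93.6908 = 94.6908
1 / 94.6908 = 0.0106

0.0106


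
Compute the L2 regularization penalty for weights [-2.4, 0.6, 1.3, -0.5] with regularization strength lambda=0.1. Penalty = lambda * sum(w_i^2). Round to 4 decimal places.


Squaring each weight:
(-2.4)^2 = 5.76
0.6^2 = 0.36
1.3^2 = 1.69
(-0.5)^2 = 0.25
Sum of squares = 8.06
Penalty = 0.1 * 8.06 = 0.8060

0.8060


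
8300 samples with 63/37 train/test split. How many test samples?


Train samples = 8300 * 63% = 5229
Test samples = 8300 - 5229
= 3071

3071


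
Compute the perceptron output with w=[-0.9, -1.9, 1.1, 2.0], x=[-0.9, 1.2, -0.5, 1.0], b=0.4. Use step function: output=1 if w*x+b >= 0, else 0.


z = w . x + b
= -0.9*-0.9 + -1.9*1.2 + 1.1*-0.5 + 2.0*1.0 + 0.4
= 0.81 + -2.28 + -0.55 + 2.0 + 0.4
= -0.02 + 0.4
= 0.38
Since z = 0.38 >= 0, output = 1

1


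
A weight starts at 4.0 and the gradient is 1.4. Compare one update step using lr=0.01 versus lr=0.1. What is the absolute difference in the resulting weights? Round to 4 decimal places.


With lr=0.01: w_new = 4.0 - 0.01 * 1.4 = 3.986
With lr=0.1: w_new = 4.0 - 0.1 * 1.4 = 3.86
Absolute difference = |3.986 - 3.86|
= 0.1260

0.1260


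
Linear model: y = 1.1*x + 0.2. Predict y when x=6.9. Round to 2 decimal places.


y = 1.1 * 6.9 + (0.2)
= 7.59 + (0.2)
= 7.79

7.79


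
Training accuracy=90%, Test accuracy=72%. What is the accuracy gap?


Gap = train_accuracy - test_accuracy
= 90 - 72
= 18%
This gap suggests the model is overfitting.

18


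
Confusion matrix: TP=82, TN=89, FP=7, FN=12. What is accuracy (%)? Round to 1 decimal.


Accuracy = (TP + TN) / (TP + TN + FP + FN) * 100
= (82 + 89) / (82 + 89 + 7 + 12)
= 171 / 190
= 0.9
= 90.0%

90.0


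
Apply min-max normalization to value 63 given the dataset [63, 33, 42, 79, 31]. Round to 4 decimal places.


Min = 31, Max = 79
Range = 79 - 31 = 48
Scaled = (x - min) / (max - min)
= (63 - 31) / 48
= 32 / 48
= 0.6667

0.6667


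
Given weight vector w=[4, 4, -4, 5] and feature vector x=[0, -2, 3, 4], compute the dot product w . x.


Element-wise products:
4 * 0 = 0
4 * -2 = -8
-4 * 3 = -12
5 * 4 = 20
Sum = 0 + -8 + -12 + 20
= 0

0


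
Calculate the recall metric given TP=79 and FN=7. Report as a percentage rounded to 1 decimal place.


Recall = TP / (TP + FN) * 100
= 79 / (79 + 7)
= 79 / 86
= 0.9186
= 91.9%

91.9


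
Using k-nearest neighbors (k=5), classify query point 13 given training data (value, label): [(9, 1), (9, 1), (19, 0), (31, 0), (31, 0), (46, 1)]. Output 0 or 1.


Distances from query 13:
Point 9 (class 1): distance = 4
Point 9 (class 1): distance = 4
Point 19 (class 0): distance = 6
Point 31 (class 0): distance = 18
Point 31 (class 0): distance = 18
K=5 nearest neighbors: classes = [1, 1, 0, 0, 0]
Votes for class 1: 2 / 5
Majority vote => class 0

0


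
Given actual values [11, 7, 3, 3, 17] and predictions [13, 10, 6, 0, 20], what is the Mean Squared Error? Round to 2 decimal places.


Differences: [-2, -3, -3, 3, -3]
Squared errors: [4, 9, 9, 9, 9]
Sum of squared errors = 40
MSE = 40 / 5 = 8.00

8.00


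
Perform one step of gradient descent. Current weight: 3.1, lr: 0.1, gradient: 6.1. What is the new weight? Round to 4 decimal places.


w_new = w_old - lr * gradient
= 3.1 - 0.1 * 6.1
= 3.1 - (0.61)
= 2.4900

2.4900


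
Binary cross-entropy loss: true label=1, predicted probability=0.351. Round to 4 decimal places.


For y=1: Loss = -log(p)
= -log(0.351)
= -(-1.047)
= 1.0470

1.0470


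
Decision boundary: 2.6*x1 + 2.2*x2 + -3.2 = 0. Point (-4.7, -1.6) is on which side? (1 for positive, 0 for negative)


Compute 2.6 * -4.7 + 2.2 * -1.6 + -3.2
= -12.22 + -3.52 + -3.2
= -18.94
Since -18.94 < 0, the point is on the negative side.

0


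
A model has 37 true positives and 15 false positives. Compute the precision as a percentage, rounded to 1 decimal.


Precision = TP / (TP + FP) * 100
= 37 / (37 + 15)
= 37 / 52
= 0.7115
= 71.2%

71.2


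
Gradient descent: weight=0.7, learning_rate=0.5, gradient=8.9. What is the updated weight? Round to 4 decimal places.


w_new = w_old - lr * gradient
= 0.7 - 0.5 * 8.9
= 0.7 - (4.45)
= -3.7500

-3.7500


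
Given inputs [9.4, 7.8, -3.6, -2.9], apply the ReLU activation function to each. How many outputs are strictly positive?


ReLU(x) = max(0, x) for each element:
ReLU(9.4) = 9.4
ReLU(7.8) = 7.8
ReLU(-3.6) = 0
ReLU(-2.9) = 0
Active neurons (>0): 2

2


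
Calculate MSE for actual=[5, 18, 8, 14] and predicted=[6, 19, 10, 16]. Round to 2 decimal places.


Differences: [-1, -1, -2, -2]
Squared errors: [1, 1, 4, 4]
Sum of squared errors = 10
MSE = 10 / 4 = 2.50

2.50


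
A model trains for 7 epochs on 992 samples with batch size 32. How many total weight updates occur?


Iterations per epoch = 992 / 32 = 31
Total updates = iterations_per_epoch * epochs
= 31 * 7
= 217

217


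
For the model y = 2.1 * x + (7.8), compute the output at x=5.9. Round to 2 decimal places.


y = 2.1 * 5.9 + (7.8)
= 12.39 + (7.8)
= 20.19

20.19


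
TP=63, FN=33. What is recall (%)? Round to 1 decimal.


Recall = TP / (TP + FN) * 100
= 63 / (63 + 33)
= 63 / 96
= 0.6562
= 65.6%

65.6


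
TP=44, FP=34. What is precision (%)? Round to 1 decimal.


Precision = TP / (TP + FP) * 100
= 44 / (44 + 34)
= 44 / 78
= 0.5641
= 56.4%

56.4


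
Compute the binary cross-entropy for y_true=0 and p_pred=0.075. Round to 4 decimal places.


For y=0: Loss = -log(1-p)
= -log(1 - 0.075)
= -log(0.925)
= -(-0.078)
= 0.0780

0.0780


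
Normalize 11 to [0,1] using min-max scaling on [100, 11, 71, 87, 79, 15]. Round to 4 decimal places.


Min = 11, Max = 100
Range = 100 - 11 = 89
Scaled = (x - min) / (max - min)
= (11 - 11) / 89
= 0 / 89
= 0.0000

0.0000


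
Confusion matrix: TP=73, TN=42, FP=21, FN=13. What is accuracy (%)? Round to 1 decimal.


Accuracy = (TP + TN) / (TP + TN + FP + FN) * 100
= (73 + 42) / (73 + 42 + 21 + 13)
= 115 / 149
= 0.7718
= 77.2%

77.2


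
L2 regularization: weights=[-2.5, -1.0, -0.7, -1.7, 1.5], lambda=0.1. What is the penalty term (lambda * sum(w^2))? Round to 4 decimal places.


Squaring each weight:
(-2.5)^2 = 6.25
(-1.0)^2 = 1.0
(-0.7)^2 = 0.49
(-1.7)^2 = 2.89
1.5^2 = 2.25
Sum of squares = 12.88
Penalty = 0.1 * 12.88 = 1.2880

1.2880


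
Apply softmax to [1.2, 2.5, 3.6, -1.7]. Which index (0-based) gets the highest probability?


Softmax is a monotonic transformation, so it preserves the argmax.
We need to find the index of the maximum logit.
Index 0: 1.2
Index 1: 2.5
Index 2: 3.6
Index 3: -1.7
Maximum logit = 3.6 at index 2

2


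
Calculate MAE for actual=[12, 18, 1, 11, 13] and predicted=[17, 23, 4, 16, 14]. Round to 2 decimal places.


Absolute errors: [5, 5, 3, 5, 1]
Sum of absolute errors = 19
MAE = 19 / 5 = 3.80

3.80


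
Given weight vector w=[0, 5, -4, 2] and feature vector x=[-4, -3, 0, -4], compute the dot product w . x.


Element-wise products:
0 * -4 = 0
5 * -3 = -15
-4 * 0 = 0
2 * -4 = -8
Sum = 0 + -15 + 0 + -8
= -23

-23


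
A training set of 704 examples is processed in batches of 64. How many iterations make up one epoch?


Iterations per epoch = dataset_size / batch_size
= 704 / 64
= 11

11
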